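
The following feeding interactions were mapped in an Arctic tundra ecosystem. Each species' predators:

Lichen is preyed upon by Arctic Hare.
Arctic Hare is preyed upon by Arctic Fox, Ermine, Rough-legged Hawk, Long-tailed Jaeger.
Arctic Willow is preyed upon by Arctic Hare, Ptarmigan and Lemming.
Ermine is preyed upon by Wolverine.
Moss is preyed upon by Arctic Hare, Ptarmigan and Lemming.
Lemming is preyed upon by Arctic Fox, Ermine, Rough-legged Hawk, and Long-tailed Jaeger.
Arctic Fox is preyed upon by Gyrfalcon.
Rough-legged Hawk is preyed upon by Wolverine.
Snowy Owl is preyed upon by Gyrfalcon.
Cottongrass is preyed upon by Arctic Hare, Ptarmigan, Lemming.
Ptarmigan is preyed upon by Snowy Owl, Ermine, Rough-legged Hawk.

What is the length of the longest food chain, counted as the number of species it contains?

4 species

One longest chain: Arctic Willow → Ptarmigan → Snowy Owl → Gyrfalcon.
It has 4 species and 3 links.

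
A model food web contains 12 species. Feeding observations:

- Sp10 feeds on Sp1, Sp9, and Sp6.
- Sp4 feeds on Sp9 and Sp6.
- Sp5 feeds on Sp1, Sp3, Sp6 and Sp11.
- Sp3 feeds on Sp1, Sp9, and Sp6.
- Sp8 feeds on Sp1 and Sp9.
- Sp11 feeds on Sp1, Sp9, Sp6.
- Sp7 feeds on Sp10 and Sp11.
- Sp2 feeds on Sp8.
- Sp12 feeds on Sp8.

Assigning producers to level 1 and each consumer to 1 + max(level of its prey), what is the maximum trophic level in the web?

Producers (level 1): Sp1, Sp6, Sp9.
Sp1 → Sp10 → Sp7 gives Sp7 level 3.
No species has a prey at level 3, so no species reaches level 4.

3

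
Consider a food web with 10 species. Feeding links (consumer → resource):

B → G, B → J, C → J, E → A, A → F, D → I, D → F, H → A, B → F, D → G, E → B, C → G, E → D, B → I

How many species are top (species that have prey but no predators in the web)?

Top species (has prey, but nothing eats it): C, H, E.
Count: 3.

3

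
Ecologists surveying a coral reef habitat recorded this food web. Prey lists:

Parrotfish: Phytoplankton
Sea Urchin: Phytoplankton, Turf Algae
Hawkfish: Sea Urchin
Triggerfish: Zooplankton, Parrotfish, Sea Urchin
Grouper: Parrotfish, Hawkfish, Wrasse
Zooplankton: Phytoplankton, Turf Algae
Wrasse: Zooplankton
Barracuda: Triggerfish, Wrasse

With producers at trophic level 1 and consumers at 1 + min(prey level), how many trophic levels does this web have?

4

Producers (level 1): Phytoplankton, Turf Algae.
Following each consumer down to its lowest-level prey: Phytoplankton → Zooplankton → Triggerfish → Barracuda (levels 1 through 4).
All prey of Barracuda (Triggerfish 3, Wrasse 3) are at level 3 or above, so Barracuda is at level 1 + 3 = 4.
Every consumer has at least one prey at level 3 or below, so none exceeds level 4.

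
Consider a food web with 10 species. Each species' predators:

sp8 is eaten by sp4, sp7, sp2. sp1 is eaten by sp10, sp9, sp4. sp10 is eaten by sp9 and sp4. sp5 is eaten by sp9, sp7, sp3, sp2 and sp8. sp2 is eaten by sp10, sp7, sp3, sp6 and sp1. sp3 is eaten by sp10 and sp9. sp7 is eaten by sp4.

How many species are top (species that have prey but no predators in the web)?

Top species (has prey, but nothing eats it): sp6, sp4, sp9.
Count: 3.

3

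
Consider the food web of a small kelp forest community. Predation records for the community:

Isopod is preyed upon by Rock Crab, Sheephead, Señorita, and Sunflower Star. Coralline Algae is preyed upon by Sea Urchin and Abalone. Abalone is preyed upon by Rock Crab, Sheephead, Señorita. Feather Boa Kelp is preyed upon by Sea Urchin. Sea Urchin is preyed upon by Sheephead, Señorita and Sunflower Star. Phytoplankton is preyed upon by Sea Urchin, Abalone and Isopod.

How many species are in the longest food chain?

One longest chain: Phytoplankton → Abalone → Señorita.
It has 3 species and 2 links.

3 species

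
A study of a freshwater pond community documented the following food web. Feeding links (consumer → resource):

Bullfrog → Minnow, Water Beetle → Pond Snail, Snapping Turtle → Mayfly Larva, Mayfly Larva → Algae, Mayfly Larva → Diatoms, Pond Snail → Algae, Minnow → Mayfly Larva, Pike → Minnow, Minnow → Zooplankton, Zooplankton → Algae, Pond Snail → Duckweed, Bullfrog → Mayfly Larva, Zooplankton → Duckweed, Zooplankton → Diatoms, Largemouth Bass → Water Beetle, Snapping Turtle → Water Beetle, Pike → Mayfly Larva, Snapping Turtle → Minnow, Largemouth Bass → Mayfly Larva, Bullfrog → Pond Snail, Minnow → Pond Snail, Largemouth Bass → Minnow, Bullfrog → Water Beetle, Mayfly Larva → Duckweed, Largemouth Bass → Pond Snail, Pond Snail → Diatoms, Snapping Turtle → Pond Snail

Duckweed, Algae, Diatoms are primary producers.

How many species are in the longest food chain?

One longest chain: Duckweed → Pond Snail → Water Beetle → Bullfrog.
It has 4 species and 3 links.

4 species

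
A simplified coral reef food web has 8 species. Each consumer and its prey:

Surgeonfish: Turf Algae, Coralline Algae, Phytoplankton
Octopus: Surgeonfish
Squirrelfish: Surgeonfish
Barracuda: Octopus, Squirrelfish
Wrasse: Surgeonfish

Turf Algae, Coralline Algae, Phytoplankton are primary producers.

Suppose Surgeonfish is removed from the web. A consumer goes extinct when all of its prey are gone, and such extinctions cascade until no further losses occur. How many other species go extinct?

4

Remove Surgeonfish.
Round 1: Octopus (all prey gone), Squirrelfish (all prey gone), Wrasse (all prey gone) → extinct.
Round 2: Barracuda (all prey gone) → extinct.
No further losses. Total secondary extinctions: 4.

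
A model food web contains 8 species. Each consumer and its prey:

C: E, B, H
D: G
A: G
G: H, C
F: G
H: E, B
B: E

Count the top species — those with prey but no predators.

3

Top species (has prey, but nothing eats it): D, A, F.
Count: 3.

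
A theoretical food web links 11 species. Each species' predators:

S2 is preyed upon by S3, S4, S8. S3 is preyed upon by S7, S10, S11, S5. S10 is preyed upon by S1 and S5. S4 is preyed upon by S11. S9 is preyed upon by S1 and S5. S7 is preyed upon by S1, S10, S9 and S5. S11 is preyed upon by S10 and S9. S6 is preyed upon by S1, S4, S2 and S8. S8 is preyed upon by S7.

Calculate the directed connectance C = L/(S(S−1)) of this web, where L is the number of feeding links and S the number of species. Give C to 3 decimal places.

The web has S = 11 species and L = 23 feeding links.
C = L / (S(S−1)) = 23 / 110 = 0.2091 ≈ 0.209.

C = 0.209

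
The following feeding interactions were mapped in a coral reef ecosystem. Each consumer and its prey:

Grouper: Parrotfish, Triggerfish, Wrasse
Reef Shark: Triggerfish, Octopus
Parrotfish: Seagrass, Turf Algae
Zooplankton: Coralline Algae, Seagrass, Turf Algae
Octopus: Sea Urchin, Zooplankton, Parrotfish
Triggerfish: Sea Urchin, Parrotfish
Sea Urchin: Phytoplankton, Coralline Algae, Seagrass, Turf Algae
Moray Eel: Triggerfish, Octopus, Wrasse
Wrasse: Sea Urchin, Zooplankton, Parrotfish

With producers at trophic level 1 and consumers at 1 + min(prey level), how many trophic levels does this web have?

Producers (level 1): Phytoplankton, Coralline Algae, Seagrass, Turf Algae.
Following each consumer down to its lowest-level prey: Phytoplankton → Sea Urchin → Octopus → Moray Eel (levels 1 through 4).
All prey of Moray Eel (Octopus 3, Wrasse 3, Triggerfish 3) are at level 3 or above, so Moray Eel is at level 1 + 3 = 4.
Every consumer has at least one prey at level 3 or below, so none exceeds level 4.

4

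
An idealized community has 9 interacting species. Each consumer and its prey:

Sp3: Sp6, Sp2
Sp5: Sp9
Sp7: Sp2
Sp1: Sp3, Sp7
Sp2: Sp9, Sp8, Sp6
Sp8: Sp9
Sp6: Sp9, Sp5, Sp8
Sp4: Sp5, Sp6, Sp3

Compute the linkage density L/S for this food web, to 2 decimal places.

There are L = 16 links among S = 9 species.
L/S = 16/9 = 1.7778 ≈ 1.78.

L/S = 1.78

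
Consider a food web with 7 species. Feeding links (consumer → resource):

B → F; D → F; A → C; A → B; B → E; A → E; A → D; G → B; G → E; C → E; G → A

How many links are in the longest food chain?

3 links

One longest chain: F → D → A → G.
It has 4 species and 3 links.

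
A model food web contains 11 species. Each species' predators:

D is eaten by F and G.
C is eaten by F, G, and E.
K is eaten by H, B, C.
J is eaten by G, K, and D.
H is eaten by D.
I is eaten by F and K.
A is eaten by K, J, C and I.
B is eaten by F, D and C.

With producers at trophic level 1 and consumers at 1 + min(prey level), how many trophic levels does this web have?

3

Producers (level 1): A.
Following each consumer down to its lowest-level prey: A → J → G (levels 1 through 3).
All prey of G (J 2, C 2, D 3) are at level 2 or above, so G is at level 1 + 2 = 3.
Every consumer has at least one prey at level 2 or below, so none exceeds level 3.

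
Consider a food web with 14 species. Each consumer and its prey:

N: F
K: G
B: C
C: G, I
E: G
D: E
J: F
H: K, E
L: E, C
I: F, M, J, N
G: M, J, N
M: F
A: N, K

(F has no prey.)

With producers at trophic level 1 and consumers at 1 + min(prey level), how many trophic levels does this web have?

5

Producers (level 1): F.
Following each consumer down to its lowest-level prey: F → M → G → K → H (levels 1 through 5).
All prey of H (K 4, E 4) are at level 4 or above, so H is at level 1 + 4 = 5.
Every consumer has at least one prey at level 4 or below, so none exceeds level 5.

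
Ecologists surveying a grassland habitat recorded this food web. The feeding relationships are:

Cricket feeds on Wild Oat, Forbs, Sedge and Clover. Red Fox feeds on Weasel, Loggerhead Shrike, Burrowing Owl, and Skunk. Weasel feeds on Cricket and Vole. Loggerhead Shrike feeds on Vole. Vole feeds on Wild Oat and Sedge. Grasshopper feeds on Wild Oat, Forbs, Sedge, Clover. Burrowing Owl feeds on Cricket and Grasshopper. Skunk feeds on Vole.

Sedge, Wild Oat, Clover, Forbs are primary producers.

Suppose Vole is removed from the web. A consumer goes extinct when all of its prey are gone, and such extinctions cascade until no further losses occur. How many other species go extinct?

2

Remove Vole.
Round 1: Skunk (all prey gone), Loggerhead Shrike (all prey gone) → extinct.
No further losses. Total secondary extinctions: 2.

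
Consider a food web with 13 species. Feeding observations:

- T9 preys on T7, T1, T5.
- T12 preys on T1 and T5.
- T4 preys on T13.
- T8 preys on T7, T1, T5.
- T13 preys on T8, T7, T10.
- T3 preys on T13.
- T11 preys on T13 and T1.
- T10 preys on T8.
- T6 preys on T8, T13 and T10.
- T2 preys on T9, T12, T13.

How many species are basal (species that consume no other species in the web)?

3

Basal species (no prey listed): T7, T1, T5.
Count: 3.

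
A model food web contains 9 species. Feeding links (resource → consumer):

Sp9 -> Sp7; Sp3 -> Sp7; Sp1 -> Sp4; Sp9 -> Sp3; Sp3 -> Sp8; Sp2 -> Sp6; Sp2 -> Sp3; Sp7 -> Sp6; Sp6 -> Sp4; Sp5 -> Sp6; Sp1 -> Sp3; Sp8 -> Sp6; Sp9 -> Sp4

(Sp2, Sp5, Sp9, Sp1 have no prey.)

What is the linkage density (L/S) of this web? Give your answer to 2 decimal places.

L/S = 1.44

There are L = 13 links among S = 9 species.
L/S = 13/9 = 1.4444 ≈ 1.44.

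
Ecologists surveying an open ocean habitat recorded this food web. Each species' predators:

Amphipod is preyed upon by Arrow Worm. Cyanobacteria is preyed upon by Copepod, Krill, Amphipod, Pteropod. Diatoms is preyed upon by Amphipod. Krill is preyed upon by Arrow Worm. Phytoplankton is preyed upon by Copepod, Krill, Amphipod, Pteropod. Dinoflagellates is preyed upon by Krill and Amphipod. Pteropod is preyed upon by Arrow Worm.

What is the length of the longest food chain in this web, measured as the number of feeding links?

One longest chain: Dinoflagellates → Amphipod → Arrow Worm.
It has 3 species and 2 links.

2 links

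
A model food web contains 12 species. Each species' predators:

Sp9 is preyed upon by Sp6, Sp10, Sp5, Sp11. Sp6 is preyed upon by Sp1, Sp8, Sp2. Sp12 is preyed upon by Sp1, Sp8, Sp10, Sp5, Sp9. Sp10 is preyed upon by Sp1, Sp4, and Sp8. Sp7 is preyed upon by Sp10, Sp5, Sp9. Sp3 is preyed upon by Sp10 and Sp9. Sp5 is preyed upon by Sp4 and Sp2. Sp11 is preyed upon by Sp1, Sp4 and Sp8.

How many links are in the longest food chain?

3 links

One longest chain: Sp7 → Sp9 → Sp10 → Sp4.
It has 4 species and 3 links.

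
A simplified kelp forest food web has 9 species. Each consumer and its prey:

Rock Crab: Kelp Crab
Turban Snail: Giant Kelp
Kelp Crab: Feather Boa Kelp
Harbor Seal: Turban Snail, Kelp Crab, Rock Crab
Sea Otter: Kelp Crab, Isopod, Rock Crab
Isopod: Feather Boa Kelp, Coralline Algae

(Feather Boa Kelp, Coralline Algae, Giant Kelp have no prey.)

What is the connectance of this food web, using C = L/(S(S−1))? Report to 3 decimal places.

The web has S = 9 species and L = 11 feeding links.
C = L / (S(S−1)) = 11 / 72 = 0.1528 ≈ 0.153.

C = 0.153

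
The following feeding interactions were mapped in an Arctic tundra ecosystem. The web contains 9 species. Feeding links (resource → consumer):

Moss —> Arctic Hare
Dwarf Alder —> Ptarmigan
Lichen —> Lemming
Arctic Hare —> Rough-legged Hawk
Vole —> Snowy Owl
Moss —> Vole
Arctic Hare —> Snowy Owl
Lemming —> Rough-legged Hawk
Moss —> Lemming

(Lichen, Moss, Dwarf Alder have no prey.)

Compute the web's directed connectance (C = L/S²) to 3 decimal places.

The web has S = 9 species and L = 9 feeding links.
C = L / S² = 9 / 81 = 0.1111 ≈ 0.111.

C = 0.111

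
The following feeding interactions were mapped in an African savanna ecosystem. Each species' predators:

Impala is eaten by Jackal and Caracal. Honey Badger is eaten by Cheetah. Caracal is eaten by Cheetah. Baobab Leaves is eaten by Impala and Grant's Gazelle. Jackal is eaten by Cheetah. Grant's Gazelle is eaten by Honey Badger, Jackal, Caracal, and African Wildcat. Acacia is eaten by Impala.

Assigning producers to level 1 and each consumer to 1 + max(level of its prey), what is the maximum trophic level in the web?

Producers (level 1): Baobab Leaves, Acacia.
Baobab Leaves → Grant's Gazelle → Jackal → Cheetah gives Cheetah level 4.
No species has a prey at level 4, so no species reaches level 5.

4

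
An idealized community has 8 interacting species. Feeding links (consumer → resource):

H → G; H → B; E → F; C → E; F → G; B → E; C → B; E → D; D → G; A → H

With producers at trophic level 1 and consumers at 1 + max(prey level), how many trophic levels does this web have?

6

Producers (level 1): G.
G → D → E → B → H → A gives A level 6.
No species has a prey at level 6, so no species reaches level 7.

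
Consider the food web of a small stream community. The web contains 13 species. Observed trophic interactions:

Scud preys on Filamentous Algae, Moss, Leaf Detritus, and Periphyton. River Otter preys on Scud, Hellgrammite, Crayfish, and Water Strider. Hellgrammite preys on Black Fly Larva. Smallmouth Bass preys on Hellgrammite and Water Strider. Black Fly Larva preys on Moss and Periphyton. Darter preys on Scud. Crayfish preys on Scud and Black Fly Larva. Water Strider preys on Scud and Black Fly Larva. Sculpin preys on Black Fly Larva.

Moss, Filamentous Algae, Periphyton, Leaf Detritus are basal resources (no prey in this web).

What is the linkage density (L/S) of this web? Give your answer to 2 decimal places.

L/S = 1.46

There are L = 19 links among S = 13 species.
L/S = 19/13 = 1.4615 ≈ 1.46.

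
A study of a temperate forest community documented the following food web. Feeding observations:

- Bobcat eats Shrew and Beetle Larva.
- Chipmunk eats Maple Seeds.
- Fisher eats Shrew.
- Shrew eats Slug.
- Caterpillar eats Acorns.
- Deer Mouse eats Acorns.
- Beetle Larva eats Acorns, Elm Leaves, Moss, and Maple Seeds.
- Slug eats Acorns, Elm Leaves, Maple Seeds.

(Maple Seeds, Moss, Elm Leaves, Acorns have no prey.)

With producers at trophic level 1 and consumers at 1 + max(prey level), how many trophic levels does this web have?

4

Producers (level 1): Maple Seeds, Moss, Elm Leaves, Acorns.
Maple Seeds → Slug → Shrew → Fisher gives Fisher level 4.
No species has a prey at level 4, so no species reaches level 5.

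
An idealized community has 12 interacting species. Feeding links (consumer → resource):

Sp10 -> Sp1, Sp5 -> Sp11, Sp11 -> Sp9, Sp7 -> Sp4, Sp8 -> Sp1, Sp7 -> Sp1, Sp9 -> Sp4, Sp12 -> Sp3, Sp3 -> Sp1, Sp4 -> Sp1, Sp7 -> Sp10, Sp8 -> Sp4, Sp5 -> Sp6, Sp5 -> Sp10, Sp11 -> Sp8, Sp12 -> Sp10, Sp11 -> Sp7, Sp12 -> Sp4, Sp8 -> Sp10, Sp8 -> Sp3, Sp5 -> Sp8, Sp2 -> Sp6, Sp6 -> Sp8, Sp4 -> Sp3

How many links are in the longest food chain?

5 links

One longest chain: Sp1 → Sp3 → Sp4 → Sp8 → Sp6 → Sp2.
It has 6 species and 5 links.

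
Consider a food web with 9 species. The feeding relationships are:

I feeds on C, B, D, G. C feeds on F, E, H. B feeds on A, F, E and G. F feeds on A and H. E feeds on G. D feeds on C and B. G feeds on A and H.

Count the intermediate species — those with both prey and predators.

Intermediate species (has both prey and predators): F, G, E, C, B, D.
Count: 6.

6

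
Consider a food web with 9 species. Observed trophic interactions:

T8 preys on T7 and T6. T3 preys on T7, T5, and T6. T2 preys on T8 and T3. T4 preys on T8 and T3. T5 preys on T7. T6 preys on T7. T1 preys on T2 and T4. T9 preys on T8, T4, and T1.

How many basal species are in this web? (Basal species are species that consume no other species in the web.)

1

Basal species (no prey listed): T7.
Count: 1.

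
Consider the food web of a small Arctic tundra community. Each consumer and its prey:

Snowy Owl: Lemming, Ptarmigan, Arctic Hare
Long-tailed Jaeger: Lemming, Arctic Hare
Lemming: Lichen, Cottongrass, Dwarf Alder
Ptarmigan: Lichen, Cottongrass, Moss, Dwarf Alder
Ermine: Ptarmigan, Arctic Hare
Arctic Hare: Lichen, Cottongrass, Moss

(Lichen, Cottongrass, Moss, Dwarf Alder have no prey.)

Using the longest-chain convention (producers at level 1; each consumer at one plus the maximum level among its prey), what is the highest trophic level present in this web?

Producers (level 1): Lichen, Cottongrass, Moss, Dwarf Alder.
Lichen → Ptarmigan → Ermine gives Ermine level 3.
No species has a prey at level 3, so no species reaches level 4.

3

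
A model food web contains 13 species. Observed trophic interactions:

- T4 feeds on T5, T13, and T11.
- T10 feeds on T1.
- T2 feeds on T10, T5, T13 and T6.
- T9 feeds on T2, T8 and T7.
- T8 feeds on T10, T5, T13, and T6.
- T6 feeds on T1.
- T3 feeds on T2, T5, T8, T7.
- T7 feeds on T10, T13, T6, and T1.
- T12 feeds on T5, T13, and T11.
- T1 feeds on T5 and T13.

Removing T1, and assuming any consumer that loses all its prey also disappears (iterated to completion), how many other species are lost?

2

Remove T1.
Round 1: T10 (all prey gone), T6 (all prey gone) → extinct.
No further losses. Total secondary extinctions: 2.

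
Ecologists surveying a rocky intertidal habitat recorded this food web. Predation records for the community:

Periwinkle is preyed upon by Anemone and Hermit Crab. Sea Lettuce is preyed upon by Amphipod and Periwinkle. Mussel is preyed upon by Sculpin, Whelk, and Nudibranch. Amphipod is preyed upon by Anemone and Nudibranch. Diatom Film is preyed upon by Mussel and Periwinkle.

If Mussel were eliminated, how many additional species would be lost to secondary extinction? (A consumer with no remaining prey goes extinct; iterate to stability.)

2

Remove Mussel.
Round 1: Whelk (all prey gone), Sculpin (all prey gone) → extinct.
No further losses. Total secondary extinctions: 2.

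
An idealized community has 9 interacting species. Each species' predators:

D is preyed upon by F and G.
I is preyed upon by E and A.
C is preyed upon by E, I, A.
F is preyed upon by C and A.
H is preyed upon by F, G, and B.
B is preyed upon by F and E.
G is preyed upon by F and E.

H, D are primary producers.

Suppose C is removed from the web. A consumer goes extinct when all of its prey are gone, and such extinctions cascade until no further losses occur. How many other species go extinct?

Remove C.
Round 1: I (all prey gone) → extinct.
No further losses. Total secondary extinctions: 1.

1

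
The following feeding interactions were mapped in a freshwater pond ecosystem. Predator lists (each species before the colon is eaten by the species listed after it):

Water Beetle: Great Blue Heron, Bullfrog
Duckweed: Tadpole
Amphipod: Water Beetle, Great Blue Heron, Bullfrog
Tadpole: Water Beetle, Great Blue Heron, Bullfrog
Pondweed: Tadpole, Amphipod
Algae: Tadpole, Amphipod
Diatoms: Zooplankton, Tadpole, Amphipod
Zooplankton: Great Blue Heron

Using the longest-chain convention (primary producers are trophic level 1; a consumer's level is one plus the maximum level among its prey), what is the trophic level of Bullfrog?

Duckweed is a producer → level 1.
Tadpole eats Duckweed (level 1); other prey at levels: Diatoms 1, Pondweed 1, Algae 1 → level 2.
Water Beetle eats Tadpole (level 2); other prey at levels: Amphipod 2 → level 3.
Bullfrog eats Water Beetle (level 3); other prey at levels: Tadpole 2, Amphipod 2 → level 4.

Trophic level 4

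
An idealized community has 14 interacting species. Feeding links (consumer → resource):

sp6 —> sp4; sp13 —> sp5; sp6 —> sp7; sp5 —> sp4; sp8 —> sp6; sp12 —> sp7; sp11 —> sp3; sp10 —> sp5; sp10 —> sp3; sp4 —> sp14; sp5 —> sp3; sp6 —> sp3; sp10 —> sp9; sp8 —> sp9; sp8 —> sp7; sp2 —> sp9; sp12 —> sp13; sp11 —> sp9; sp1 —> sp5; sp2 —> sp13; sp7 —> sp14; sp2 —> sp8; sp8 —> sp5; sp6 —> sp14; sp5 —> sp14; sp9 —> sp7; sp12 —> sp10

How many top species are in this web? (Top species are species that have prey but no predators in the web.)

Top species (has prey, but nothing eats it): sp1, sp11, sp12, sp2.
Count: 4.

4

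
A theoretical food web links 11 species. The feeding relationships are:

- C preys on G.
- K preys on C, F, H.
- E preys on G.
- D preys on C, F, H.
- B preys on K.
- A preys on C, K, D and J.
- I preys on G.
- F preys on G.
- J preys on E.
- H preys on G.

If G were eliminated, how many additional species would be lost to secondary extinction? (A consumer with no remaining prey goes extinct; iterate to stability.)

Remove G.
Round 1: H (all prey gone), F (all prey gone), E (all prey gone), C (all prey gone), I (all prey gone) → extinct.
Round 2: J (all prey gone), K (all prey gone), D (all prey gone) → extinct.
Round 3: A (all prey gone), B (all prey gone) → extinct.
No further losses. Total secondary extinctions: 10.

10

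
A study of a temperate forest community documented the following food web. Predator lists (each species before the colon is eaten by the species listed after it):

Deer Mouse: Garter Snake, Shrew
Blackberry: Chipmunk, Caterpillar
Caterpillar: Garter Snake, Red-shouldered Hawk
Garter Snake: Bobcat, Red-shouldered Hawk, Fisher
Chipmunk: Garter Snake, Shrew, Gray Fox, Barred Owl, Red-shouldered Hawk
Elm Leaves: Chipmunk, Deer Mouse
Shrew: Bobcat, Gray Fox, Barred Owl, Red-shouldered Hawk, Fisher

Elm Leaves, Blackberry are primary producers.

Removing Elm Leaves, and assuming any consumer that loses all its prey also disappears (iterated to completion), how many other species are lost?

1

Remove Elm Leaves.
Round 1: Deer Mouse (all prey gone) → extinct.
No further losses. Total secondary extinctions: 1.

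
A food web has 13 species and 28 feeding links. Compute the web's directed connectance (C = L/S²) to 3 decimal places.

The web has S = 13 species and L = 28 feeding links.
C = L / S² = 28 / 169 = 0.1657 ≈ 0.166.

C = 0.166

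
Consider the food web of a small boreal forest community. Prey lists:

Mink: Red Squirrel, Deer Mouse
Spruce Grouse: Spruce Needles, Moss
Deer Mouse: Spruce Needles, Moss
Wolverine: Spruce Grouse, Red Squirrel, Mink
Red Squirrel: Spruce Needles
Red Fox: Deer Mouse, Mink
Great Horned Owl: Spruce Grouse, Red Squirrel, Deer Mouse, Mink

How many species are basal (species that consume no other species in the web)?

Basal species (no prey listed): Spruce Needles, Moss.
Count: 2.

2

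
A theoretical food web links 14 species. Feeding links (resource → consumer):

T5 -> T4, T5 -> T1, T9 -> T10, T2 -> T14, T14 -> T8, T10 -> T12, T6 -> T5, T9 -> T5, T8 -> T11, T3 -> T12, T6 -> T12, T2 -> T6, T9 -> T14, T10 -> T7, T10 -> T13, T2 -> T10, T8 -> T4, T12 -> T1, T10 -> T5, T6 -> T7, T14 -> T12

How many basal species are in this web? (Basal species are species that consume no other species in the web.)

3

Basal species (no prey listed): T9, T3, T2.
Count: 3.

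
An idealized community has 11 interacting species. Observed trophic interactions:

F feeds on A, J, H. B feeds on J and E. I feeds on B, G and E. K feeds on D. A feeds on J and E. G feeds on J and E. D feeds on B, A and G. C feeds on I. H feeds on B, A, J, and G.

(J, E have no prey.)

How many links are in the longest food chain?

3 links

One longest chain: J → B → I → C.
It has 4 species and 3 links.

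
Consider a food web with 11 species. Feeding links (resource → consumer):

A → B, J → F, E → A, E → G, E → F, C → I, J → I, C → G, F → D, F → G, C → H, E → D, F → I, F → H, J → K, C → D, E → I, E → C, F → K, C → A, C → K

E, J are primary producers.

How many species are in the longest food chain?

4 species

One longest chain: E → C → A → B.
It has 4 species and 3 links.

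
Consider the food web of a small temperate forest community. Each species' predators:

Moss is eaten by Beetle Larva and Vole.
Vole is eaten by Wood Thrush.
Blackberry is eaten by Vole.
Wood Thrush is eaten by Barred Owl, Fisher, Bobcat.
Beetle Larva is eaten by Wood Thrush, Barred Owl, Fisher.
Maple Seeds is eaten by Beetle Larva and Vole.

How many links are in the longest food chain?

One longest chain: Maple Seeds → Vole → Wood Thrush → Bobcat.
It has 4 species and 3 links.

3 links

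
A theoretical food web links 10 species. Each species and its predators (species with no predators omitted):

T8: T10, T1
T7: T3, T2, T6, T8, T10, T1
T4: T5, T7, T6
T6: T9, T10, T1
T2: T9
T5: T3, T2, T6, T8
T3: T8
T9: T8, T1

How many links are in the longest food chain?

One longest chain: T4 → T5 → T2 → T9 → T8 → T10.
It has 6 species and 5 links.

5 links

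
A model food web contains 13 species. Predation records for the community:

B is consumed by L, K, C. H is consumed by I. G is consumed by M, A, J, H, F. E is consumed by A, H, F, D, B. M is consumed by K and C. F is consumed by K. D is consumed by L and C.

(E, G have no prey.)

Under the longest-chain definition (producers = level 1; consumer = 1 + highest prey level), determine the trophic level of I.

E is a producer → level 1.
H eats E (level 1); other prey at levels: G 1 → level 2.
I eats H → level 3.

Trophic level 3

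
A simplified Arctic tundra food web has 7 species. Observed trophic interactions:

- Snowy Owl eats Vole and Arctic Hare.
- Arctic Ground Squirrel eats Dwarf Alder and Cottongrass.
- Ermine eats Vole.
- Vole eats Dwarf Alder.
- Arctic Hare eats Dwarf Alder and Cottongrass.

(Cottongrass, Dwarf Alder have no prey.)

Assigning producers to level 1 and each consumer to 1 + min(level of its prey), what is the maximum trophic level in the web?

3

Producers (level 1): Cottongrass, Dwarf Alder.
Following each consumer down to its lowest-level prey: Dwarf Alder → Vole → Snowy Owl (levels 1 through 3).
All prey of Snowy Owl (Vole 2, Arctic Hare 2) are at level 2 or above, so Snowy Owl is at level 1 + 2 = 3.
Every consumer has at least one prey at level 2 or below, so none exceeds level 3.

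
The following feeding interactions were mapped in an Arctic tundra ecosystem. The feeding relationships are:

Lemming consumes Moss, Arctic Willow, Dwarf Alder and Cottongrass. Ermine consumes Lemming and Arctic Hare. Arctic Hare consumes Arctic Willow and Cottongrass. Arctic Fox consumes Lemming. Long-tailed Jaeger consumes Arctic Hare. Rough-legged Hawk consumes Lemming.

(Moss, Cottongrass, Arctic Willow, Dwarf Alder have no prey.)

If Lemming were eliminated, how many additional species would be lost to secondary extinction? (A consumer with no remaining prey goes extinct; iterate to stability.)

Remove Lemming.
Round 1: Arctic Fox (all prey gone), Rough-legged Hawk (all prey gone) → extinct.
No further losses. Total secondary extinctions: 2.

2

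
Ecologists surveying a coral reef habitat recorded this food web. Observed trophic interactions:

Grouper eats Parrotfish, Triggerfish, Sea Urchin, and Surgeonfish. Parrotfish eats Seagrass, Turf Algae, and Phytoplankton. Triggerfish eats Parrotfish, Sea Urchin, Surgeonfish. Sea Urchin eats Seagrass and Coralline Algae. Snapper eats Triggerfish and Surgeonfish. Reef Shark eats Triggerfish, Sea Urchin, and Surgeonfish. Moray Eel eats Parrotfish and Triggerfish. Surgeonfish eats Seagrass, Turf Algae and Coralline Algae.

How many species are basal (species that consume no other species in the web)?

Basal species (no prey listed): Turf Algae, Coralline Algae, Phytoplankton, Seagrass.
Count: 4.

4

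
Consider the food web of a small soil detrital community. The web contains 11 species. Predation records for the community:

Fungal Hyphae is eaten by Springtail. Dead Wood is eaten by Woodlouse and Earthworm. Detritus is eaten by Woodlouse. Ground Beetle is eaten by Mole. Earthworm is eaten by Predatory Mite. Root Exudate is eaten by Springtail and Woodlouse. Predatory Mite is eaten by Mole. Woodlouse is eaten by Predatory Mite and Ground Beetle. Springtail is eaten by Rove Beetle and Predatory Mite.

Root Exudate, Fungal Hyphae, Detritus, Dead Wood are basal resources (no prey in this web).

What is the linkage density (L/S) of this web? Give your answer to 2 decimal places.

L/S = 1.18

There are L = 13 links among S = 11 species.
L/S = 13/11 = 1.1818 ≈ 1.18.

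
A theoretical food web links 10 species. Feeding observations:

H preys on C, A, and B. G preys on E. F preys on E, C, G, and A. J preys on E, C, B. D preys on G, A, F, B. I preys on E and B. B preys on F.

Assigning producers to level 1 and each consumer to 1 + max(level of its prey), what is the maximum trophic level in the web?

5

Producers (level 1): C, A, E.
E → G → F → B → I gives I level 5.
No species has a prey at level 5, so no species reaches level 6.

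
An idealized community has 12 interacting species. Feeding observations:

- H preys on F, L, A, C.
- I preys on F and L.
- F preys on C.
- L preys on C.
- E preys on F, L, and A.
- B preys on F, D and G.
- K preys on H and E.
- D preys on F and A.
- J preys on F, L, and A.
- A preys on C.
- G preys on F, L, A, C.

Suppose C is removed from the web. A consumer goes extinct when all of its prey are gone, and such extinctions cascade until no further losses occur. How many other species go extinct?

Remove C.
Round 1: A (all prey gone), L (all prey gone), F (all prey gone) → extinct.
Round 2: H (all prey gone), I (all prey gone), G (all prey gone), J (all prey gone), E (all prey gone), D (all prey gone) → extinct.
Round 3: K (all prey gone), B (all prey gone) → extinct.
No further losses. Total secondary extinctions: 11.

11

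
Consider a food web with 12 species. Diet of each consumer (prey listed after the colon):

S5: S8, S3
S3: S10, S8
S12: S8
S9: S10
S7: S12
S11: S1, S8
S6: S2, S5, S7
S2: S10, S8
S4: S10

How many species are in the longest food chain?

4 species

One longest chain: S10 → S3 → S5 → S6.
It has 4 species and 3 links.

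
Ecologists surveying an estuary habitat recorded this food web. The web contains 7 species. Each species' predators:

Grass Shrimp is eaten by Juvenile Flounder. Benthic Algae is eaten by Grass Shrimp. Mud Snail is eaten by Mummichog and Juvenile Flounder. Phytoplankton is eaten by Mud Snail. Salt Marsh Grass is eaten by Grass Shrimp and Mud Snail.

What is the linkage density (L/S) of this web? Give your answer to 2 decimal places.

There are L = 7 links among S = 7 species.
L/S = 7/7 = 1.0000 ≈ 1.00.

L/S = 1.00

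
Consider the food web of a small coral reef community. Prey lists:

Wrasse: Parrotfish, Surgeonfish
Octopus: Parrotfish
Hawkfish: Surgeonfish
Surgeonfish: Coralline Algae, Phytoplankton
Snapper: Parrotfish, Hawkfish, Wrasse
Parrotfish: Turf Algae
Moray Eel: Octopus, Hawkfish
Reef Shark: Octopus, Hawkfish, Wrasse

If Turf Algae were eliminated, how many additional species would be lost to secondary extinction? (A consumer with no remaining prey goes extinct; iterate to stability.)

Remove Turf Algae.
Round 1: Parrotfish (all prey gone) → extinct.
Round 2: Octopus (all prey gone) → extinct.
No further losses. Total secondary extinctions: 2.

2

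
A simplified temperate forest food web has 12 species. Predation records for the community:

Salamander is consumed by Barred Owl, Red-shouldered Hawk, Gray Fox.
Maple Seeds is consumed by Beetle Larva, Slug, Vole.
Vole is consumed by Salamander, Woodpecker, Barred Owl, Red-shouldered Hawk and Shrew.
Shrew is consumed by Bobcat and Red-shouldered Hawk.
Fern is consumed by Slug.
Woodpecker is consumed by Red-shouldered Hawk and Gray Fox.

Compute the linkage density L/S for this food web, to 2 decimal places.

L/S = 1.33

There are L = 16 links among S = 12 species.
L/S = 16/12 = 1.3333 ≈ 1.33.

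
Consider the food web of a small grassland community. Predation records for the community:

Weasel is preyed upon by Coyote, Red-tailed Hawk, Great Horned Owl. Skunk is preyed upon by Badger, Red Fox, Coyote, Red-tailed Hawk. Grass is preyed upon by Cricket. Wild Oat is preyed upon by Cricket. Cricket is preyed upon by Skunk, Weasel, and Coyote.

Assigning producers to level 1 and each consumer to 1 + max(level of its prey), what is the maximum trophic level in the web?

Producers (level 1): Wild Oat, Grass.
Wild Oat → Cricket → Weasel → Red-tailed Hawk gives Red-tailed Hawk level 4.
No species has a prey at level 4, so no species reaches level 5.

4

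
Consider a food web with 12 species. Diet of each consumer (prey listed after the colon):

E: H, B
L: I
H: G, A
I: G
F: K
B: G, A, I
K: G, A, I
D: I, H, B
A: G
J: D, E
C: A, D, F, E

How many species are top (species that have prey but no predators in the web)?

Top species (has prey, but nothing eats it): L, C, J.
Count: 3.

3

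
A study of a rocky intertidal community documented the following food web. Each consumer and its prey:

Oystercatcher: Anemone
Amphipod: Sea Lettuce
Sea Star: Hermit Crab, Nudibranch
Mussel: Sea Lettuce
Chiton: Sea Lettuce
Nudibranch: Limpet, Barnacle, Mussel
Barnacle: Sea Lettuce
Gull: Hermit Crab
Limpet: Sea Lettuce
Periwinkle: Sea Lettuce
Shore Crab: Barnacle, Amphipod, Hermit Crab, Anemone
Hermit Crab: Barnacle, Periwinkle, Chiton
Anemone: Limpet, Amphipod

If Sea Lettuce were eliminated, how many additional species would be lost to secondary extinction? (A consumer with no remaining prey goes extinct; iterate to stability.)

13

Remove Sea Lettuce.
Round 1: Limpet (all prey gone), Barnacle (all prey gone), Periwinkle (all prey gone), Amphipod (all prey gone), Mussel (all prey gone), Chiton (all prey gone) → extinct.
Round 2: Hermit Crab (all prey gone), Nudibranch (all prey gone), Anemone (all prey gone) → extinct.
Round 3: Shore Crab (all prey gone), Sea Star (all prey gone), Oystercatcher (all prey gone), Gull (all prey gone) → extinct.
No further losses. Total secondary extinctions: 13.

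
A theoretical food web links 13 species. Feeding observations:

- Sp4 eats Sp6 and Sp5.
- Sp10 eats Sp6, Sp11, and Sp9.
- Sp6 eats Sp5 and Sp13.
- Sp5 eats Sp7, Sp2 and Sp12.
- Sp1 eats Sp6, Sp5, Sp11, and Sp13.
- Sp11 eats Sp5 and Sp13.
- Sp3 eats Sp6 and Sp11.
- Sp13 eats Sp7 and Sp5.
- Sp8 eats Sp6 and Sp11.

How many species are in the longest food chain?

One longest chain: Sp7 → Sp5 → Sp13 → Sp6 → Sp4.
It has 5 species and 4 links.

5 species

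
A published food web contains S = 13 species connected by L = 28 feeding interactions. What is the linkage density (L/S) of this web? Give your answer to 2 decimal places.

There are L = 28 links among S = 13 species.
L/S = 28/13 = 2.1538 ≈ 2.15.

L/S = 2.15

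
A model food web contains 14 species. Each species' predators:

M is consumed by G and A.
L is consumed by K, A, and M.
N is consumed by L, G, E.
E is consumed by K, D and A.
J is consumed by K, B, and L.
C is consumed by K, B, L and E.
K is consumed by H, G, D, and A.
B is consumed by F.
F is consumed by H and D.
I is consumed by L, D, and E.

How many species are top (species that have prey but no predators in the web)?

Top species (has prey, but nothing eats it): G, A, H, D.
Count: 4.

4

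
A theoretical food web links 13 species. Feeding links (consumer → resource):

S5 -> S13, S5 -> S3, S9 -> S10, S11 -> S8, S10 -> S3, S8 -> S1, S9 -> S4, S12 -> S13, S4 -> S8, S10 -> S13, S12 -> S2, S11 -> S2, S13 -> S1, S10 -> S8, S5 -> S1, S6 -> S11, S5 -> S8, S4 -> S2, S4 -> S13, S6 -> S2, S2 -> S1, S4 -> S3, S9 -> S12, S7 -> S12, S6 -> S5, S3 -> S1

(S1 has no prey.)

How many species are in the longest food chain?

4 species

One longest chain: S1 → S13 → S12 → S9.
It has 4 species and 3 links.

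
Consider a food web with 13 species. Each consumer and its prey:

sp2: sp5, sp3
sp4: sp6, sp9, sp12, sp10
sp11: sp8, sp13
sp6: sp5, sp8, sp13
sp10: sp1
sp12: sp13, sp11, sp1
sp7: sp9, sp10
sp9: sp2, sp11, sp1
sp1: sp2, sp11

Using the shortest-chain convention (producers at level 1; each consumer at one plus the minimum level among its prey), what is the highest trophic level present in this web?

4

Producers (level 1): sp5, sp8, sp13, sp3.
Following each consumer down to its lowest-level prey: sp5 → sp2 → sp9 → sp7 (levels 1 through 4).
All prey of sp7 (sp9 3, sp10 4) are at level 3 or above, so sp7 is at level 1 + 3 = 4.
Every consumer has at least one prey at level 3 or below, so none exceeds level 4.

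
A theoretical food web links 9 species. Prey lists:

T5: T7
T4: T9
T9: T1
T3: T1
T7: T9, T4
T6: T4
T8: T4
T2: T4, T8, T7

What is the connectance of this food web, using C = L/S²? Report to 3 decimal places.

The web has S = 9 species and L = 11 feeding links.
C = L / S² = 11 / 81 = 0.1358 ≈ 0.136.

C = 0.136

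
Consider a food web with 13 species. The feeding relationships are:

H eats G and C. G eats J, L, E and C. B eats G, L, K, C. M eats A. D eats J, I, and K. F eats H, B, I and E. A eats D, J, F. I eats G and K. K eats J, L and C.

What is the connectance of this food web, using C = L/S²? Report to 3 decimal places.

The web has S = 13 species and L = 26 feeding links.
C = L / S² = 26 / 169 = 0.1538 ≈ 0.154.

C = 0.154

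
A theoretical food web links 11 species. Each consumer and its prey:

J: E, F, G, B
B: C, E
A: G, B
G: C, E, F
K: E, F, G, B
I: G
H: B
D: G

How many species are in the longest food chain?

3 species

One longest chain: C → B → H.
It has 3 species and 2 links.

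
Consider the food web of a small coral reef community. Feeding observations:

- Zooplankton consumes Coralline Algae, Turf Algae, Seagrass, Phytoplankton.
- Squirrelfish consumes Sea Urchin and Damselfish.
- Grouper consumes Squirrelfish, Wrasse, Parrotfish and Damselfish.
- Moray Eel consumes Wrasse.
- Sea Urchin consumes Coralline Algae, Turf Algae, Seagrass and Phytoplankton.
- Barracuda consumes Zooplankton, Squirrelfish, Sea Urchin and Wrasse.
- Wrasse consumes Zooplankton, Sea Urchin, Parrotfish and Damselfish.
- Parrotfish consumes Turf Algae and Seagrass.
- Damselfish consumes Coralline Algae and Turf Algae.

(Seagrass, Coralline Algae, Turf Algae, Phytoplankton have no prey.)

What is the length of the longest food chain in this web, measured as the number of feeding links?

3 links

One longest chain: Coralline Algae → Damselfish → Wrasse → Grouper.
It has 4 species and 3 links.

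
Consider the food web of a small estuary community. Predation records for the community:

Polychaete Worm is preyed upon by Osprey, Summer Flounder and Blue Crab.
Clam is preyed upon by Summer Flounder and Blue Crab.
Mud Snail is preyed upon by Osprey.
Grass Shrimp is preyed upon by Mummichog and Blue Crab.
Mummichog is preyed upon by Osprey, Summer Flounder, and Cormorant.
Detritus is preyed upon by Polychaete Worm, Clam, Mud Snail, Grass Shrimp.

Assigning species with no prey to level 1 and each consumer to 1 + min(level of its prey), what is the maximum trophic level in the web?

Basal resources (level 1): Detritus.
Following each consumer down to its lowest-level prey: Detritus → Grass Shrimp → Mummichog → Cormorant (levels 1 through 4).
All prey of Cormorant (Mummichog 3) are at level 3 or above, so Cormorant is at level 1 + 3 = 4.
Every consumer has at least one prey at level 3 or below, so none exceeds level 4.

4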